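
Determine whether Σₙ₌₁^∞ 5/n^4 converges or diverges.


p-series test: Σ c/n^p converges if p > 1, diverges if p ≤ 1 (constant c > 0 doesn't affect convergence).
p = 4
4 > 1 → CONVERGES

Converges (p = 4 > 1)


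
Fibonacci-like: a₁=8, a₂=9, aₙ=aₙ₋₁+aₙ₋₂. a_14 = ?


Computing iteratively: 8, 9, 17, 26, 43, 69, 112, 181, 293, 474, 767, 1241, ...
a_14 = 3249

a_14 = 3249


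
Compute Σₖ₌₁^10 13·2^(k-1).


Sₙ = 13×(2^10 - 1)/(2 - 1)
= 13×(1024 - 1)/1
= 13×1023/1
= 13299

S_10 = 13299


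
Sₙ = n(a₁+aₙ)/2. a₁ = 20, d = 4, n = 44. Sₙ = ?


aₙ = 20 + (44-1)×4 = 192
Sₙ = n(a₁+aₙ)/2 = 44×(20+192)/2
= 44×212/2 = 4664

S_44 = 4664


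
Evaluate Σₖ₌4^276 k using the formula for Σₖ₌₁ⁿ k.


Σₖ₌4^276 k = Σₖ₌₁^276 k − Σₖ₌₁^3 k
= 276·277/2 − 3·4/2
= 38226 − 6 = 38220

Σk = 38220


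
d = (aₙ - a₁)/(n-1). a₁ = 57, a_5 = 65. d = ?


d = (aₙ - a₁)/(n-1)
= (65 - 57)/(5-1)
= 8/4 = 2

d = 2


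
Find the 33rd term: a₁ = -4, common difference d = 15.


aₙ = a₁ + (n-1)d
= -4 + (33-1)×15
= -4 + 480
= 476

a_33 = 476


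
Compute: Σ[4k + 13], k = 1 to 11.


Σ(4k+13) = 4·Σk + 13·n
= 4·66 + 13·11
= 264 + 143 = 407

Σ = 407


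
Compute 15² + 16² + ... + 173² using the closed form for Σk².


Σₖ₌15^173 k² = Σₖ₌₁^173 k² − Σₖ₌₁^14 k²
= 173·174·347/6 − 14·15·29/6
= 1740899 − 1015 = 1739884

Σk² = 1739884


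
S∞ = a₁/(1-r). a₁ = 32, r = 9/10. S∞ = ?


S∞ = a₁/(1-r) = 32/(1 - 9/10)
= 32/(1/10)
= 320

S∞ = 320


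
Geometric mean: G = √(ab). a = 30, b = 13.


GM = √(30×13) = √390 = 19.7484

GM = 19.7484


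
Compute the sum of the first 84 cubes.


n(n+1)/2 = 84×85/2 = 3570
Σk³ = 3570² = 12744900

Σk³ = 12744900


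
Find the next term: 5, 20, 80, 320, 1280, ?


Pattern: geometric (r=4)
Terms: 5, 20, 80, 320, 1280
Next term = 5120

Next term = 5120


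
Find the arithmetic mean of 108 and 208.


AM = (108 + 208)/2 = 316/2 = 158

AM = 158


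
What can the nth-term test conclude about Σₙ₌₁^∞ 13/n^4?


lim(n→∞) 13/n^4 = 0
lim aₙ = 0 → nth-term test is INCONCLUSIVE
(Need other tests; this is actually a convergent p-series with p=4 > 1)

Inconclusive (lim aₙ = 0; need another test)


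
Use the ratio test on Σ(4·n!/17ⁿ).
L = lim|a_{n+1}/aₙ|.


aₙ = 4·n!/17^n
a_{n+1}/aₙ = (n+1)!/17^(n+1) × 17^n/n!  (constant 4 cancels)
= (n+1)/17
L = lim(n→∞) (n+1)/17 = ∞
L > 1 → series DIVERGES

Diverges (ratio test: L = ∞ > 1)


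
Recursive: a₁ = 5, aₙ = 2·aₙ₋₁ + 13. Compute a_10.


Computing step by step:
a_1 = 5
a_2 = 23
a_3 = 59
a_4 = 131
a_5 = 275
a_6 = 563
a_7 = 1139
a_8 = 2291
a_9 = 4595
a_10 = 9203


a_10 = 9203


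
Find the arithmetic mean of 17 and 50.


AM = (17 + 50)/2 = 67/2 = 33.5

AM = 33.5


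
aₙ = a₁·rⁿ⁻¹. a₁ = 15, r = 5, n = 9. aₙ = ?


aₙ = a₁·r^(n-1)
= 15×5^8
= 15×390625
= 5859375

a_9 = 5859375


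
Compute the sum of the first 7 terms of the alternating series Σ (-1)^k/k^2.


S = -1 + 1/4 - 1/9 + 1/16 - 1/25 + 1/36 - 1/49
= -0.8312
(Full series converges to -π²/12 ≈ -0.8225)

S_7 = -0.8312


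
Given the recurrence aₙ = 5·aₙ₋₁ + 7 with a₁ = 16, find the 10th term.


Computing step by step:
a_1 = 16
a_2 = 87
a_3 = 442
a_4 = 2217
a_5 = 11092
a_6 = 55467
a_7 = 277342
a_8 = 1386717
a_9 = 6933592
a_10 = 34667967


a_10 = 34667967


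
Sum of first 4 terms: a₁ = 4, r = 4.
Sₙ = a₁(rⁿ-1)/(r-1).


Sₙ = 4×(4^4 - 1)/(4 - 1)
= 4×(256 - 1)/3
= 4×255/3
= 340

S_4 = 340


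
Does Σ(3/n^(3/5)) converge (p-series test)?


p-series test: Σ c/n^p converges if p > 1, diverges if p ≤ 1 (constant c > 0 doesn't affect convergence).
p = 3/5
3/5 ≤ 1 → DIVERGES

Diverges (p = 3/5 ≤ 1)


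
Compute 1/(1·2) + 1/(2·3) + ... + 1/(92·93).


1/(k(k+1)) = 1/k - 1/(k+1) (partial fractions)
Telescoping: Σ = 1 - 1/93 = 92/93

Sum = 92/93


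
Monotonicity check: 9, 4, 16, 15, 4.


Differences: -5, 12, -1, -11
Difference at position 2 is +12 (> 0) but position 1 is -5 (< 0) — sequence both rises and falls
→ NOT monotonic

Not monotonic


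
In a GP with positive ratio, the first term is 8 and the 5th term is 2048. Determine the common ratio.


r^(n-1) = aₙ/a₁
r^4 = 2048/8 = 256
r = 256^(1/4)
= ±4; taking r > 0 gives r = 4

r = 4


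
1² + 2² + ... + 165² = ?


n = 165
n(n+1)(2n+1)/6 = 165×166×331/6
= 9066090/6 = 1511015

Σk² = 1511015


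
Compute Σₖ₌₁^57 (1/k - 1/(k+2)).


Telescoping with gap 2: two head and two tail terms survive.
= (1 + 1/2) - (1/58 + 1/59)
= 3/2 - 1/58 - 1/59 = 2508/1711

Sum = 2508/1711


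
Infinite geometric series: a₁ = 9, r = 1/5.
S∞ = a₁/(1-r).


S∞ = a₁/(1-r) = 9/(1 - 1/5)
= 9/(4/5)
= 45/4

S∞ = 45/4


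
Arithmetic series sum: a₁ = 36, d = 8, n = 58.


aₙ = 36 + (58-1)×8 = 492
Sₙ = n(a₁+aₙ)/2 = 58×(36+492)/2
= 58×528/2 = 15312

S_58 = 15312


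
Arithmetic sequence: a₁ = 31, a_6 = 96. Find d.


d = (aₙ - a₁)/(n-1)
= (96 - 31)/(6-1)
= 65/5 = 13

d = 13


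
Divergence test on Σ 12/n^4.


lim(n→∞) 12/n^4 = 0
lim aₙ = 0 → nth-term test is INCONCLUSIVE
(Need other tests; this is actually a convergent p-series with p=4 > 1)

Inconclusive (lim aₙ = 0; need another test)


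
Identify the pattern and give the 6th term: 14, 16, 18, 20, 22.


Pattern: arithmetic (d=2)
Terms: 14, 16, 18, 20, 22
Next term = 24

Next term = 24


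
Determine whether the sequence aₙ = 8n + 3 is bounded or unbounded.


aₙ = 8n + 3 → as n→∞, aₙ→∞
No finite upper bound exists
The sequence is UNBOUNDED

Unbounded (aₙ → ∞ as n → ∞)


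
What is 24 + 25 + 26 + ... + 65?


Σₖ₌24^65 k = Σₖ₌₁^65 k − Σₖ₌₁^23 k
= 65·66/2 − 23·24/2
= 2145 − 276 = 1869

Σk = 1869


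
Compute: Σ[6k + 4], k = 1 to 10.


Σ(6k+4) = 6·Σk + 4·n
= 6·55 + 4·10
= 330 + 40 = 370

Σ = 370


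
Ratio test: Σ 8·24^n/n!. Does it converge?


aₙ = 8·24^n/n!
a_{n+1}/aₙ = 24^(n+1)/(n+1)! × n!/24^n  (constant 8 cancels)
= 24/(n+1)
L = lim(n→∞) 24/(n+1) = 0
L < 1 → series CONVERGES

Converges (ratio test: L = 0 < 1)


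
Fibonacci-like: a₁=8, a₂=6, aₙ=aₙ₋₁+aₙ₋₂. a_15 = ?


Computing iteratively: 8, 6, 14, 20, 34, 54, 88, 142, 230, 372, 602, 974, ...
a_15 = 4126

a_15 = 4126


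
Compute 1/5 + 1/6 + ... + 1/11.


Σₖ₌5^11 1/k = 1/5 + 1/6 + 1/7 + 1/8 + 1/9 + 1/10 + 1/11
= 25961/27720
≈ 0.9365

Sum = 25961/27720 ≈ 0.9365


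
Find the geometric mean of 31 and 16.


GM = √(31×16) = √496 = 22.2711

GM = 22.2711


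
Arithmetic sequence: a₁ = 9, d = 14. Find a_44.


aₙ = a₁ + (n-1)d
= 9 + (44-1)×14
= 9 + 602
= 611

a_44 = 611


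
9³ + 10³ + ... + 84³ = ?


Σₖ₌9^84 k³ = [84·85/2]² − [8·9/2]²
= 12744900 − 1296 = 12743604

Σk³ = 12743604


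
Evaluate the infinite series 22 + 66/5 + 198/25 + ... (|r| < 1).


S∞ = a₁/(1-r) = 22/(1 - 3/5)
= 22/(2/5)
= 55

S∞ = 55


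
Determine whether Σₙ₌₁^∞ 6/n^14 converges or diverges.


p-series test: Σ c/n^p converges if p > 1, diverges if p ≤ 1 (constant c > 0 doesn't affect convergence).
p = 14
14 > 1 → CONVERGES

Converges (p = 14 > 1)


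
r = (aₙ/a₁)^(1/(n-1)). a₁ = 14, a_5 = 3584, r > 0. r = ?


r^(n-1) = aₙ/a₁
r^4 = 3584/14 = 256
r = 256^(1/4)
= ±4; taking r > 0 gives r = 4

r = 4


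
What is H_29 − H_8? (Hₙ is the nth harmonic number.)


Σₖ₌9^29 1/k = 1/9 + 1/10 + 1/11 + ... + 1/29
= 2896913806777/2329089562800
≈ 1.2438

Sum = 2896913806777/2329089562800 ≈ 1.2438


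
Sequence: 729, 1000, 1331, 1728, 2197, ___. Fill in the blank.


Pattern: perfect cubes: n³
Terms: 729, 1000, 1331, 1728, 2197
Next term = 2744

Next term = 2744


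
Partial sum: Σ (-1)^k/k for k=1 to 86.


S = -1 + 1/2 - 1/3 + 1/4 - 1/5 + 1/6 - 1/7 + 1/8 ± ...
= -0.6874
(Full series converges to -ln(2) ≈ -0.6931)

S_86 = -0.6874


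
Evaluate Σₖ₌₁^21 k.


n(n+1)/2 = 21×22/2 = 462/2 = 231

Σk = 231


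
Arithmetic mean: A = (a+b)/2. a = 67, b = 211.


AM = (67 + 211)/2 = 278/2 = 139

AM = 139


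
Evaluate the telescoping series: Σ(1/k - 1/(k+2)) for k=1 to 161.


Telescoping with gap 2: two head and two tail terms survive.
= (1 + 1/2) - (1/162 + 1/163)
= 3/2 - 1/162 - 1/163 = 19642/13203

Sum = 19642/13203


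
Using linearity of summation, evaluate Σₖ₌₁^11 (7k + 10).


Σ(7k+10) = 7·Σk + 10·n
= 7·66 + 10·11
= 462 + 110 = 572

Σ = 572


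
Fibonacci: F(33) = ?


Fibonacci sequence: 1, 1, 2, 3, 5, 8, 13, 21, 34, 55, 89, ...
F(33) = 3524578

F(33) = 3524578


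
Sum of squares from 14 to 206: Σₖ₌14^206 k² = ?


Σₖ₌14^206 k² = Σₖ₌₁^206 k² − Σₖ₌₁^13 k²
= 206·207·413/6 − 13·14·27/6
= 2935191 − 819 = 2934372

Σk² = 2934372


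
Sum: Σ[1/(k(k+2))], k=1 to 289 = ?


1/(k(k+2)) = (1/2)·(1/k - 1/(k+2)) (partial fractions)
Telescoping: Σ = (1/2)·(1 + 1/2 - 1/290 - 1/291) = 31501/42195

Sum = 31501/42195


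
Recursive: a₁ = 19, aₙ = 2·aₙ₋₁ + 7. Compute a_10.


Computing step by step:
a_1 = 19
a_2 = 45
a_3 = 97
a_4 = 201
a_5 = 409
a_6 = 825
a_7 = 1657
a_8 = 3321
a_9 = 6649
a_10 = 13305


a_10 = 13305


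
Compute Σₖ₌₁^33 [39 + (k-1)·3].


aₙ = 39 + (33-1)×3 = 135
Sₙ = n(a₁+aₙ)/2 = 33×(39+135)/2
= 33×174/2 = 2871

S_33 = 2871


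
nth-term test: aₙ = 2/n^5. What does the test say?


lim(n→∞) 2/n^5 = 0
lim aₙ = 0 → nth-term test is INCONCLUSIVE
(Need other tests; this is actually a convergent p-series with p=5 > 1)

Inconclusive (lim aₙ = 0; need another test)


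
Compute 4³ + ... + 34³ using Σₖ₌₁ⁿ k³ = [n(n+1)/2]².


Σₖ₌4^34 k³ = [34·35/2]² − [3·4/2]²
= 354025 − 36 = 353989

Σk³ = 353989


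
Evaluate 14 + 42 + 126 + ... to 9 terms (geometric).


Sₙ = 14×(3^9 - 1)/(3 - 1)
= 14×(19683 - 1)/2
= 14×19682/2
= 137774

S_9 = 137774


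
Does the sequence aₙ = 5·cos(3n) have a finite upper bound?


For all n, -1 ≤ cos(3n) ≤ 1, so -5 ≤ 5·cos(3n) ≤ 5
Lower bound: -5, Upper bound: 5
The sequence IS bounded

Bounded (-5 ≤ aₙ ≤ 5)


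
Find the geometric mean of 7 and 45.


GM = √(7×45) = √315 = 17.7482

GM = 17.7482


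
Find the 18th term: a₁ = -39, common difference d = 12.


aₙ = a₁ + (n-1)d
= -39 + (18-1)×12
= -39 + 204
= 165

a_18 = 165


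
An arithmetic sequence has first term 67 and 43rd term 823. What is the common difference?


d = (aₙ - a₁)/(n-1)
= (823 - 67)/(43-1)
= 756/42 = 18

d = 18


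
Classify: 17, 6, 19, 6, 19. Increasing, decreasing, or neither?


Differences: -11, 13, -13, 13
Difference at position 2 is +13 (> 0) but position 1 is -11 (< 0) — sequence both rises and falls
→ NOT monotonic

Not monotonic


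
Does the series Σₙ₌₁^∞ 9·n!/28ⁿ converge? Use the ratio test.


aₙ = 9·n!/28^n
a_{n+1}/aₙ = (n+1)!/28^(n+1) × 28^n/n!  (constant 9 cancels)
= (n+1)/28
L = lim(n→∞) (n+1)/28 = ∞
L > 1 → series DIVERGES

Diverges (ratio test: L = ∞ > 1)


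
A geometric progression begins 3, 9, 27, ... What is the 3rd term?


aₙ = a₁·r^(n-1)
= 3×3^2
= 3×9
= 27

a_3 = 27


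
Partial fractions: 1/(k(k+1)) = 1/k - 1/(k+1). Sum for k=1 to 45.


1/(k(k+1)) = 1/k - 1/(k+1) (partial fractions)
Telescoping: Σ = 1 - 1/46 = 45/46

Sum = 45/46


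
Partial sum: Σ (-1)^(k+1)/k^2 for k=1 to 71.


S = 1 - 1/4 + 1/9 - 1/16 + 1/25 - 1/36 + 1/49 - 1/64 ± ...
= 0.8226
(Full series converges to +π²/12 ≈ +0.8225)

S_71 = 0.8226


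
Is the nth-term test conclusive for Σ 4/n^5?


lim(n→∞) 4/n^5 = 0
lim aₙ = 0 → nth-term test is INCONCLUSIVE
(Need other tests; this is actually a convergent p-series with p=5 > 1)

Inconclusive (lim aₙ = 0; need another test)


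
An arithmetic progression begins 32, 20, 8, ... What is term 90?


aₙ = a₁ + (n-1)d
= 32 + (90-1)×-12
= 32 - 1068
= -1036

a_90 = -1036


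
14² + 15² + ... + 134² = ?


Σₖ₌14^134 k² = Σₖ₌₁^134 k² − Σₖ₌₁^13 k²
= 134·135·269/6 − 13·14·27/6
= 811035 − 819 = 810216

Σk² = 810216


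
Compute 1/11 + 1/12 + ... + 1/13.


Σₖ₌11^13 1/k = 1/11 + 1/12 + 1/13
= 431/1716
≈ 0.2512

Sum = 431/1716 ≈ 0.2512


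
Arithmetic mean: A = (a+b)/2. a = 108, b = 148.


AM = (108 + 148)/2 = 256/2 = 128

AM = 128


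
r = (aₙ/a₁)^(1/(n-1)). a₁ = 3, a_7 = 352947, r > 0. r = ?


r^(n-1) = aₙ/a₁
r^6 = 352947/3 = 117649
r = 117649^(1/6)
= ±7; taking r > 0 gives r = 7

r = 7


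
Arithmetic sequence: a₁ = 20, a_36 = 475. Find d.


d = (aₙ - a₁)/(n-1)
= (475 - 20)/(36-1)
= 455/35 = 13

d = 13


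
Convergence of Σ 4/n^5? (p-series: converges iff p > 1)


p-series test: Σ c/n^p converges if p > 1, diverges if p ≤ 1 (constant c > 0 doesn't affect convergence).
p = 5
5 > 1 → CONVERGES

Converges (p = 5 > 1)


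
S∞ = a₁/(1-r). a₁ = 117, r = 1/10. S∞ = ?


S∞ = a₁/(1-r) = 117/(1 - 1/10)
= 117/(9/10)
= 130

S∞ = 130


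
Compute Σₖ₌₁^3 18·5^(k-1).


Sₙ = 18×(5^3 - 1)/(5 - 1)
= 18×(125 - 1)/4
= 18×124/4
= 558

S_3 = 558


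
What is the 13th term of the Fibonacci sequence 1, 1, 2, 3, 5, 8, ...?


Fibonacci sequence: 1, 1, 2, 3, 5, 8, 13, 21, 34, 55, 89, ...
F(13) = 233

F(13) = 233


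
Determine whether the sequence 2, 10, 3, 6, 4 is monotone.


Differences: 8, -7, 3, -2
Difference at position 1 is +8 (> 0) but position 2 is -7 (< 0) — sequence both rises and falls
→ NOT monotonic

Not monotonic


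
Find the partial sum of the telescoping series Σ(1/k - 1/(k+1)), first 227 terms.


Telescoping: adjacent terms cancel.
= 1/1 - 1/228
= 1 - 1/228 = 227/228

Sum = 227/228


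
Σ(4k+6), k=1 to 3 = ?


Σ(4k+6) = 4·Σk + 6·n
= 4·6 + 6·3
= 24 + 18 = 42

Σ = 42


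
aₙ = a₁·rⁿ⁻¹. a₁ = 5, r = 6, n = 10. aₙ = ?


aₙ = a₁·r^(n-1)
= 5×6^9
= 5×10077696
= 50388480

a_10 = 50388480


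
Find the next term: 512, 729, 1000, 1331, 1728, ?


Pattern: perfect cubes: n³
Terms: 512, 729, 1000, 1331, 1728
Next term = 2197

Next term = 2197


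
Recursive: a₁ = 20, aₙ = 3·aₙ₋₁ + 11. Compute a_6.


Computing step by step:
a_1 = 20
a_2 = 71
a_3 = 224
a_4 = 683
a_5 = 2060
a_6 = 6191


a_6 = 6191


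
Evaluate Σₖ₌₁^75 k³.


n(n+1)/2 = 75×76/2 = 2850
Σk³ = 2850² = 8122500

Σk³ = 8122500


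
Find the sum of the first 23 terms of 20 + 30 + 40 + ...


aₙ = 20 + (23-1)×10 = 240
Sₙ = n(a₁+aₙ)/2 = 23×(20+240)/2
= 23×260/2 = 2990

S_23 = 2990


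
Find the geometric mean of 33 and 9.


GM = √(33×9) = √297 = 17.2337

GM = 17.2337


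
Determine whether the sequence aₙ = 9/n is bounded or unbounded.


a₁ = 9, a₂ = 9/2, a₃ = 9/3, ...
0 < aₙ ≤ 9 for all n ≥ 1
Lower bound: 0, Upper bound: 9
The sequence IS bounded

Bounded (0 < aₙ ≤ 9)


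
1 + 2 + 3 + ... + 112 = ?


n(n+1)/2 = 112×113/2 = 12656/2 = 6328

Σk = 6328


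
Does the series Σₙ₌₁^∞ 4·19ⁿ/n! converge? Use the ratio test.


aₙ = 4·19^n/n!
a_{n+1}/aₙ = 19^(n+1)/(n+1)! × n!/19^n  (constant 4 cancels)
= 19/(n+1)
L = lim(n→∞) 19/(n+1) = 0
L < 1 → series CONVERGES

Converges (ratio test: L = 0 < 1)


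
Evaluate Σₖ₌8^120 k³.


Σₖ₌8^120 k³ = [120·121/2]² − [7·8/2]²
= 52707600 − 784 = 52706816

Σk³ = 52706816


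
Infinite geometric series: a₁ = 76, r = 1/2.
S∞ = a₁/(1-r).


S∞ = a₁/(1-r) = 76/(1 - 1/2)
= 76/(1/2)
= 152

S∞ = 152


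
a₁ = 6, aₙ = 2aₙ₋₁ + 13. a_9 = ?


Computing step by step:
a_1 = 6
a_2 = 25
a_3 = 63
a_4 = 139
a_5 = 291
a_6 = 595
a_7 = 1203
a_8 = 2419
a_9 = 4851


a_9 = 4851


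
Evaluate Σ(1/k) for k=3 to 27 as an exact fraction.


Σₖ₌3^27 1/k = 1/3 + 1/4 + 1/5 + ... + 1/27
= 192066102203/80313433200
≈ 2.3915

Sum = 192066102203/80313433200 ≈ 2.3915


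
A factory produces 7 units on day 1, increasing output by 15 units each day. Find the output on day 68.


aₙ = a₁ + (n-1)d
= 7 + (68-1)×15
= 7 + 1005
= 1012

a_68 = 1012


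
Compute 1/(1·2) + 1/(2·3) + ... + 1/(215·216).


1/(k(k+1)) = 1/k - 1/(k+1) (partial fractions)
Telescoping: Σ = 1 - 1/216 = 215/216

Sum = 215/216


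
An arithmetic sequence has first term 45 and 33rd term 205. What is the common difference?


d = (aₙ - a₁)/(n-1)
= (205 - 45)/(33-1)
= 160/32 = 5

d = 5


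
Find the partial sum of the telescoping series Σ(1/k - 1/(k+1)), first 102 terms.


Telescoping: adjacent terms cancel.
= 1/1 - 1/103
= 1 - 1/103 = 102/103

Sum = 102/103


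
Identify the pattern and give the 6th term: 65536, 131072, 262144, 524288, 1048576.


Pattern: powers of 2: 2ⁿ
Terms: 65536, 131072, 262144, 524288, 1048576
Next term = 2097152

Next term = 2097152


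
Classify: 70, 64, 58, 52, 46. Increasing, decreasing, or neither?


Differences: -6, -6, -6, -6
All differences < 0 → strictly DECREASING

Monotonically decreasing


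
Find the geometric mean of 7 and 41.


GM = √(7×41) = √287 = 16.9411

GM = 16.9411


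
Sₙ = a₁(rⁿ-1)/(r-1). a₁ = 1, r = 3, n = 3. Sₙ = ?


Sₙ = 1×(3^3 - 1)/(3 - 1)
= 1×(27 - 1)/2
= 1×26/2
= 13

S_3 = 13


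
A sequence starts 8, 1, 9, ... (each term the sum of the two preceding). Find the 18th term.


Computing iteratively: 8, 1, 9, 10, 19, 29, 48, 77, 125, 202, 327, 529, ...
a_18 = 9493

a_18 = 9493


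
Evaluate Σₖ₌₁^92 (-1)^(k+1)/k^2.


S = 1 - 1/4 + 1/9 - 1/16 + 1/25 - 1/36 + 1/49 - 1/64 ± ...
= 0.8224
(Full series converges to +π²/12 ≈ +0.8225)

S_92 = 0.8224


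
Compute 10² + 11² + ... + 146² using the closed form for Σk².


Σₖ₌10^146 k² = Σₖ₌₁^146 k² − Σₖ₌₁^9 k²
= 146·147·293/6 − 9·10·19/6
= 1048061 − 285 = 1047776

Σk² = 1047776


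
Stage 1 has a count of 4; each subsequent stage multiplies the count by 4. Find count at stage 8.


aₙ = a₁·r^(n-1)
= 4×4^7
= 4×16384
= 65536

a_8 = 65536


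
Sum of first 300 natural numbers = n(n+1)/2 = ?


n(n+1)/2 = 300×301/2 = 90300/2 = 45150

Σk = 45150


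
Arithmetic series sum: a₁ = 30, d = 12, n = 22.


aₙ = 30 + (22-1)×12 = 282
Sₙ = n(a₁+aₙ)/2 = 22×(30+282)/2
= 22×312/2 = 3432

S_22 = 3432


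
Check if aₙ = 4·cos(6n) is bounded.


For all n, -1 ≤ cos(6n) ≤ 1, so -4 ≤ 4·cos(6n) ≤ 4
Lower bound: -4, Upper bound: 4
The sequence IS bounded

Bounded (-4 ≤ aₙ ≤ 4)


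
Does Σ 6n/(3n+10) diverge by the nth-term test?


lim(n→∞) 6n/(3n+10) = 6/3 = 2  (divide numerator and denominator by n)
lim aₙ = 2 ≠ 0 → series DIVERGES

Diverges (lim aₙ = 2 ≠ 0)


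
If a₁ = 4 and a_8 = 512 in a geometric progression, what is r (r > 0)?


r^(n-1) = aₙ/a₁
r^7 = 512/4 = 128
r = 128^(1/7)
= 2

r = 2


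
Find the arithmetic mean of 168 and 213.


AM = (168 + 213)/2 = 381/2 = 190.5

AM = 190.5


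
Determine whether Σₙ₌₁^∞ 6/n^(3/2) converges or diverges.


p-series test: Σ c/n^p converges if p > 1, diverges if p ≤ 1 (constant c > 0 doesn't affect convergence).
p = 3/2
3/2 > 1 → CONVERGES

Converges (p = 3/2 > 1)


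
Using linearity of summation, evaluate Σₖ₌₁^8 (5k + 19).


Σ(5k+19) = 5·Σk + 19·n
= 5·36 + 19·8
= 180 + 152 = 332

Σ = 332


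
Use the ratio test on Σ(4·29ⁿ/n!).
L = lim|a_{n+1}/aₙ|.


aₙ = 4·29^n/n!
a_{n+1}/aₙ = 29^(n+1)/(n+1)! × n!/29^n  (constant 4 cancels)
= 29/(n+1)
L = lim(n→∞) 29/(n+1) = 0
L < 1 → series CONVERGES

Converges (ratio test: L = 0 < 1)


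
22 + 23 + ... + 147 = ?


Σₖ₌22^147 k = Σₖ₌₁^147 k − Σₖ₌₁^21 k
= 147·148/2 − 21·22/2
= 10878 − 231 = 10647

Σk = 10647


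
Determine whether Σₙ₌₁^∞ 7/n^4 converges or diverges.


p-series test: Σ c/n^p converges if p > 1, diverges if p ≤ 1 (constant c > 0 doesn't affect convergence).
p = 4
4 > 1 → CONVERGES

Converges (p = 4 > 1)


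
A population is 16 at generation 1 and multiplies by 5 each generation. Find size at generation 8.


aₙ = a₁·r^(n-1)
= 16×5^7
= 16×78125
= 1250000

a_8 = 1250000


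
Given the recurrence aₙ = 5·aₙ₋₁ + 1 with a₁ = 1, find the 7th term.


Computing step by step:
a_1 = 1
a_2 = 6
a_3 = 31
a_4 = 156
a_5 = 781
a_6 = 3906
a_7 = 19531


a_7 = 19531


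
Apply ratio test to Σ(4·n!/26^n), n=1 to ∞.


aₙ = 4·n!/26^n
a_{n+1}/aₙ = (n+1)!/26^(n+1) × 26^n/n!  (constant 4 cancels)
= (n+1)/26
L = lim(n→∞) (n+1)/26 = ∞
L > 1 → series DIVERGES

Diverges (ratio test: L = ∞ > 1)


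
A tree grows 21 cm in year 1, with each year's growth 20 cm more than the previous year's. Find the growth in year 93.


aₙ = a₁ + (n-1)d
= 21 + (93-1)×20
= 21 + 1840
= 1861

a_93 = 1861


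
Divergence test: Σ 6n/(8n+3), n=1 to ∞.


lim(n→∞) 6n/(8n+3) = 6/8 = 3/4  (divide numerator and denominator by n)
lim aₙ = 3/4 ≠ 0 → series DIVERGES

Diverges (lim aₙ = 3/4 ≠ 0)


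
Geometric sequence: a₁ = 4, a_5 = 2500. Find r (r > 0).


r^(n-1) = aₙ/a₁
r^4 = 2500/4 = 625
r = 625^(1/4)
= ±5; taking r > 0 gives r = 5

r = 5


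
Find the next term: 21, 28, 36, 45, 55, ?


Pattern: triangular numbers: n(n+1)/2
Terms: 21, 28, 36, 45, 55
Next term = 66

Next term = 66


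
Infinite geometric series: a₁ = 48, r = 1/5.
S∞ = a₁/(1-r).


S∞ = a₁/(1-r) = 48/(1 - 1/5)
= 48/(4/5)
= 60

S∞ = 60


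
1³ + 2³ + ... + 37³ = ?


n(n+1)/2 = 37×38/2 = 703
Σk³ = 703² = 494209

Σk³ = 494209


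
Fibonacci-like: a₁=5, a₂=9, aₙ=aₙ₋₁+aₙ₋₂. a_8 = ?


Computing iteratively: 5, 9, 14, 23, 37, 60, 97, 157
a_8 = 157

a_8 = 157


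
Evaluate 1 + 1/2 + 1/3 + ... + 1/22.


H_22 = 1/1 + 1/2 + 1/3 + ... + 1/22
= 19093197/5173168
≈ 3.6908

H_22 = 19093197/5173168 ≈ 3.6908


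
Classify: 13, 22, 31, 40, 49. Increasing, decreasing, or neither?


Differences: 9, 9, 9, 9
All differences > 0 → strictly INCREASING

Monotonically increasing


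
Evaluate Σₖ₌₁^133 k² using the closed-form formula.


n = 133
n(n+1)(2n+1)/6 = 133×134×267/6
= 4758474/6 = 793079

Σk² = 793079


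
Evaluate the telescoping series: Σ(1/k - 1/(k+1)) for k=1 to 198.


Telescoping: adjacent terms cancel.
= 1/1 - 1/199
= 1 - 1/199 = 198/199

Sum = 198/199


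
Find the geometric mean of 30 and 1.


GM = √(30×1) = √30 = 5.4772

GM = 5.4772


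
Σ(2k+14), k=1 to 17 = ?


Σ(2k+14) = 2·Σk + 14·n
= 2·153 + 14·17
= 306 + 238 = 544

Σ = 544


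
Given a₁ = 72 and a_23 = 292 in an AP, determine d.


d = (aₙ - a₁)/(n-1)
= (292 - 72)/(23-1)
= 220/22 = 10

d = 10


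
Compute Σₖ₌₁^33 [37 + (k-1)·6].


aₙ = 37 + (33-1)×6 = 229
Sₙ = n(a₁+aₙ)/2 = 33×(37+229)/2
= 33×266/2 = 4389

S_33 = 4389


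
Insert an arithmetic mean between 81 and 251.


AM = (81 + 251)/2 = 332/2 = 166

AM = 166


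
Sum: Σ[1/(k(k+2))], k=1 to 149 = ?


1/(k(k+2)) = (1/2)·(1/k - 1/(k+2)) (partial fractions)
Telescoping: Σ = (1/2)·(1 + 1/2 - 1/150 - 1/151) = 16837/22650

Sum = 16837/22650


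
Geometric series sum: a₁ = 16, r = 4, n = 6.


Sₙ = 16×(4^6 - 1)/(4 - 1)
= 16×(4096 - 1)/3
= 16×4095/3
= 21840

S_6 = 21840


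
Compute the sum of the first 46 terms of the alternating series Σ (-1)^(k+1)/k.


S = 1 - 1/2 + 1/3 - 1/4 + 1/5 - 1/6 + 1/7 - 1/8 ± ...
= 0.6824
(Full series converges to +ln(2) ≈ +0.6931)

S_46 = 0.6824


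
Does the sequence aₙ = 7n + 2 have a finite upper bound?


aₙ = 7n + 2 → as n→∞, aₙ→∞
No finite upper bound exists
The sequence is UNBOUNDED

Unbounded (aₙ → ∞ as n → ∞)


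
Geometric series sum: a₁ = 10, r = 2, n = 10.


Sₙ = 10×(2^10 - 1)/(2 - 1)
= 10×(1024 - 1)/1
= 10×1023/1
= 10230

S_10 = 10230


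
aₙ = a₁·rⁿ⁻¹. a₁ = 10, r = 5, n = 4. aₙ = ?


aₙ = a₁·r^(n-1)
= 10×5^3
= 10×125
= 1250

a_4 = 1250


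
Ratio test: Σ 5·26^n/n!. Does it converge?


aₙ = 5·26^n/n!
a_{n+1}/aₙ = 26^(n+1)/(n+1)! × n!/26^n  (constant 5 cancels)
= 26/(n+1)
L = lim(n→∞) 26/(n+1) = 0
L < 1 → series CONVERGES

Converges (ratio test: L = 0 < 1)


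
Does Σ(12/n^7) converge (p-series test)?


p-series test: Σ c/n^p converges if p > 1, diverges if p ≤ 1 (constant c > 0 doesn't affect convergence).
p = 7
7 > 1 → CONVERGES

Converges (p = 7 > 1)


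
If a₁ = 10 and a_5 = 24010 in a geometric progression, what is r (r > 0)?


r^(n-1) = aₙ/a₁
r^4 = 24010/10 = 2401
r = 2401^(1/4)
= ±7; taking r > 0 gives r = 7

r = 7


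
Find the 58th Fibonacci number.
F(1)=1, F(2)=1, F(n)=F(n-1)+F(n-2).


Fibonacci sequence: 1, 1, 2, 3, 5, 8, 13, 21, 34, 55, 89, ...
F(58) = 591286729879

F(58) = 591286729879


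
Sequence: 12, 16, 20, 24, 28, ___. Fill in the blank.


Pattern: arithmetic (d=4)
Terms: 12, 16, 20, 24, 28
Next term = 32

Next term = 32


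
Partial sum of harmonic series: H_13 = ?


H_13 = 1/1 + 1/2 + 1/3 + ... + 1/13
= 1145993/360360
≈ 3.1801

H_13 = 1145993/360360 ≈ 3.1801


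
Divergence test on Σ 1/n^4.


lim(n→∞) 1/n^4 = 0
lim aₙ = 0 → nth-term test is INCONCLUSIVE
(Need other tests; this is actually a convergent p-series with p=4 > 1)

Inconclusive (lim aₙ = 0; need another test)


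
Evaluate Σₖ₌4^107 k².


Σₖ₌4^107 k² = Σₖ₌₁^107 k² − Σₖ₌₁^3 k²
= 107·108·215/6 − 3·4·7/6
= 414090 − 14 = 414076

Σk² = 414076


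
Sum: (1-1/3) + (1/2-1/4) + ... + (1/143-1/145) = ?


Telescoping with gap 2: two head and two tail terms survive.
= (1 + 1/2) - (1/144 + 1/145)
= 3/2 - 1/144 - 1/145 = 31031/20880

Sum = 31031/20880


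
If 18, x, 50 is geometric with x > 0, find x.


GM = √(18×50) = √900 = 30

GM = 30


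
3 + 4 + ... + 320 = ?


Σₖ₌3^320 k = Σₖ₌₁^320 k − Σₖ₌₁^2 k
= 320·321/2 − 2·3/2
= 51360 − 3 = 51357

Σk = 51357


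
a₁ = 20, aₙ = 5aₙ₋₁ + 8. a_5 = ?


Computing step by step:
a_1 = 20
a_2 = 108
a_3 = 548
a_4 = 2748
a_5 = 13748


a_5 = 13748


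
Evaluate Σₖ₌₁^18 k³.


n(n+1)/2 = 18×19/2 = 171
Σk³ = 171² = 29241

Σk³ = 29241


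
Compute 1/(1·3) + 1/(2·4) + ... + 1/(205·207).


1/(k(k+2)) = (1/2)·(1/k - 1/(k+2)) (partial fractions)
Telescoping: Σ = (1/2)·(1 + 1/2 - 1/206 - 1/207) = 31775/42642

Sum = 31775/42642


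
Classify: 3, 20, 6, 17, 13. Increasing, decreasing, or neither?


Differences: 17, -14, 11, -4
Difference at position 1 is +17 (> 0) but position 2 is -14 (< 0) — sequence both rises and falls
→ NOT monotonic

Not monotonic


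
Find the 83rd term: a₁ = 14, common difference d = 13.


aₙ = a₁ + (n-1)d
= 14 + (83-1)×13
= 14 + 1066
= 1080

a_83 = 1080


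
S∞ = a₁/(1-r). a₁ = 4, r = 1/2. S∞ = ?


S∞ = a₁/(1-r) = 4/(1 - 1/2)
= 4/(1/2)
= 8

S∞ = 8


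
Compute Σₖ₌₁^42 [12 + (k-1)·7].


aₙ = 12 + (42-1)×7 = 299
Sₙ = n(a₁+aₙ)/2 = 42×(12+299)/2
= 42×311/2 = 6531

S_42 = 6531


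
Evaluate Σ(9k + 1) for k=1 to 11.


Σ(9k+1) = 9·Σk + 1·n
= 9·66 + 1·11
= 594 + 11 = 605

Σ = 605


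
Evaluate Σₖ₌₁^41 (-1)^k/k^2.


S = -1 + 1/4 - 1/9 + 1/16 - 1/25 + 1/36 - 1/49 + 1/64 ± ...
= -0.8228
(Full series converges to -π²/12 ≈ -0.8225)

S_41 = -0.8228


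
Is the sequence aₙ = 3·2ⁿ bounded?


aₙ = 3·2ⁿ → as n→∞, aₙ→∞ (since base 2 > 1)
No finite upper bound exists
The sequence is UNBOUNDED

Unbounded (aₙ → ∞ as n → ∞)


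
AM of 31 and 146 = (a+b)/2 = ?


AM = (31 + 146)/2 = 177/2 = 88.5

AM = 88.5


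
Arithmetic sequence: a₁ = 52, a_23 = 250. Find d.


d = (aₙ - a₁)/(n-1)
= (250 - 52)/(23-1)
= 198/22 = 9

d = 9


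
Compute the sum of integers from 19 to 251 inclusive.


Σₖ₌19^251 k = Σₖ₌₁^251 k − Σₖ₌₁^18 k
= 251·252/2 − 18·19/2
= 31626 − 171 = 31455

Σk = 31455


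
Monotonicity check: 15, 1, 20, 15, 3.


Differences: -14, 19, -5, -12
Difference at position 2 is +19 (> 0) but position 1 is -14 (< 0) — sequence both rises and falls
→ NOT monotonic

Not monotonic


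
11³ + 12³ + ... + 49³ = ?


Σₖ₌11^49 k³ = [49·50/2]² − [10·11/2]²
= 1500625 − 3025 = 1497600

Σk³ = 1497600


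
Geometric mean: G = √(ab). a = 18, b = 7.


GM = √(18×7) = √126 = 11.225

GM = 11.225


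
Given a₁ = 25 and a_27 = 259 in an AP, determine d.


d = (aₙ - a₁)/(n-1)
= (259 - 25)/(27-1)
= 234/26 = 9

d = 9


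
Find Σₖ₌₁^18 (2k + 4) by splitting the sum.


Σ(2k+4) = 2·Σk + 4·n
= 2·171 + 4·18
= 342 + 72 = 414

Σ = 414


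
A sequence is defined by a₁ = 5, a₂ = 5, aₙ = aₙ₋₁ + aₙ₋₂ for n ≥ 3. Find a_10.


Computing iteratively: 5, 5, 10, 15, 25, 40, 65, 105, 170, 275
a_10 = 275

a_10 = 275


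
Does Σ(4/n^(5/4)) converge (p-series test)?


p-series test: Σ c/n^p converges if p > 1, diverges if p ≤ 1 (constant c > 0 doesn't affect convergence).
p = 5/4
5/4 > 1 → CONVERGES

Converges (p = 5/4 > 1)


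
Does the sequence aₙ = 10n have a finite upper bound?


aₙ = 10n → as n→∞, aₙ→∞
No finite upper bound exists
The sequence is UNBOUNDED

Unbounded (aₙ → ∞ as n → ∞)


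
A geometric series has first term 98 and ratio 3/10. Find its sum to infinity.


S∞ = a₁/(1-r) = 98/(1 - 3/10)
= 98/(7/10)
= 140

S∞ = 140


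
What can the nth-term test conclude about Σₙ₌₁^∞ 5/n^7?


lim(n→∞) 5/n^7 = 0
lim aₙ = 0 → nth-term test is INCONCLUSIVE
(Need other tests; this is actually a convergent p-series with p=7 > 1)

Inconclusive (lim aₙ = 0; need another test)


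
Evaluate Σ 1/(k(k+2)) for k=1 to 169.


1/(k(k+2)) = (1/2)·(1/k - 1/(k+2)) (partial fractions)
Telescoping: Σ = (1/2)·(1 + 1/2 - 1/170 - 1/171) = 10816/14535

Sum = 10816/14535


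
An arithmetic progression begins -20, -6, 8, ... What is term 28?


aₙ = a₁ + (n-1)d
= -20 + (28-1)×14
= -20 + 378
= 358

a_28 = 358


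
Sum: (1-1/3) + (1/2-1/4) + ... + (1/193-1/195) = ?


Telescoping with gap 2: two head and two tail terms survive.
= (1 + 1/2) - (1/194 + 1/195)
= 3/2 - 1/194 - 1/195 = 28178/18915

Sum = 28178/18915


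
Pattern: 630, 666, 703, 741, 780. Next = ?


Pattern: triangular numbers: n(n+1)/2
Terms: 630, 666, 703, 741, 780
Next term = 820

Next term = 820


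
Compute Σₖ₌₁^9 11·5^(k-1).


Sₙ = 11×(5^9 - 1)/(5 - 1)
= 11×(1953125 - 1)/4
= 11×1953124/4
= 5371091

S_9 = 5371091


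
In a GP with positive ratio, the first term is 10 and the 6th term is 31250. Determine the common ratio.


r^(n-1) = aₙ/a₁
r^5 = 31250/10 = 3125
r = 3125^(1/5)
= 5

r = 5


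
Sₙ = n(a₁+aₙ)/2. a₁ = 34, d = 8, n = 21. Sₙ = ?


aₙ = 34 + (21-1)×8 = 194
Sₙ = n(a₁+aₙ)/2 = 21×(34+194)/2
= 21×228/2 = 2394

S_21 = 2394


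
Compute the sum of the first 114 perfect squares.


n = 114
n(n+1)(2n+1)/6 = 114×115×229/6
= 3002190/6 = 500365

Σk² = 500365


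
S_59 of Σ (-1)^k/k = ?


S = -1 + 1/2 - 1/3 + 1/4 - 1/5 + 1/6 - 1/7 + 1/8 ± ...
= -0.7015
(Full series converges to -ln(2) ≈ -0.6931)

S_59 = -0.7015


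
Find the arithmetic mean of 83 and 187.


AM = (83 + 187)/2 = 270/2 = 135

AM = 135


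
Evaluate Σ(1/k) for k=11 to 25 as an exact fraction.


Σₖ₌11^25 1/k = 1/11 + 1/12 + 1/13 + ... + 1/25
= 23745735331/26771144400
≈ 0.887

Sum = 23745735331/26771144400 ≈ 0.887


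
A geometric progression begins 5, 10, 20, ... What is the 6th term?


aₙ = a₁·r^(n-1)
= 5×2^5
= 5×32
= 160

a_6 = 160


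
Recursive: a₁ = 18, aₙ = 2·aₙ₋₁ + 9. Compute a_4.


Computing step by step:
a_1 = 18
a_2 = 45
a_3 = 99
a_4 = 207


a_4 = 207


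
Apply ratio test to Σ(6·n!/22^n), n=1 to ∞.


aₙ = 6·n!/22^n
a_{n+1}/aₙ = (n+1)!/22^(n+1) × 22^n/n!  (constant 6 cancels)
= (n+1)/22
L = lim(n→∞) (n+1)/22 = ∞
L > 1 → series DIVERGES

Diverges (ratio test: L = ∞ > 1)


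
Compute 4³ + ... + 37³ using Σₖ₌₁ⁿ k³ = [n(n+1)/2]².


Σₖ₌4^37 k³ = [37·38/2]² − [3·4/2]²
= 494209 − 36 = 494173

Σk³ = 494173


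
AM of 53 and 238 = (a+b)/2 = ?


AM = (53 + 238)/2 = 291/2 = 145.5

AM = 145.5


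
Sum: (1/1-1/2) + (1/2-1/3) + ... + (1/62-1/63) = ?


Telescoping: adjacent terms cancel.
= 1/1 - 1/63
= 1 - 1/63 = 62/63

Sum = 62/63


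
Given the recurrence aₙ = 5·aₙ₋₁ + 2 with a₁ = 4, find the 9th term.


Computing step by step:
a_1 = 4
a_2 = 22
a_3 = 112
a_4 = 562
a_5 = 2812
a_6 = 14062
a_7 = 70312
a_8 = 351562
a_9 = 1757812


a_9 = 1757812


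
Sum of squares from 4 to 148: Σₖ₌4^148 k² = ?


Σₖ₌4^148 k² = Σₖ₌₁^148 k² − Σₖ₌₁^3 k²
= 148·149·297/6 − 3·4·7/6
= 1091574 − 14 = 1091560

Σk² = 1091560


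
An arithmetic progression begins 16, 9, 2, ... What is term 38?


aₙ = a₁ + (n-1)d
= 16 + (38-1)×-7
= 16 - 259
= -243

a_38 = -243


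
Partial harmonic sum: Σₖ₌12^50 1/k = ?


Σₖ₌12^50 1/k = 1/12 + 1/13 + 1/14 + ... + 1/50
= 4584503288084926883939/3099044504245996706400
≈ 1.4793

Sum = 4584503288084926883939/3099044504245996706400 ≈ 1.4793


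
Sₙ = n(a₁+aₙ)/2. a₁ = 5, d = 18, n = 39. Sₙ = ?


aₙ = 5 + (39-1)×18 = 689
Sₙ = n(a₁+aₙ)/2 = 39×(5+689)/2
= 39×694/2 = 13533

S_39 = 13533


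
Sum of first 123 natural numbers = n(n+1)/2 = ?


n(n+1)/2 = 123×124/2 = 15252/2 = 7626

Σk = 7626


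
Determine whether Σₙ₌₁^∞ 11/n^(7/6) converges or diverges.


p-series test: Σ c/n^p converges if p > 1, diverges if p ≤ 1 (constant c > 0 doesn't affect convergence).
p = 7/6
7/6 > 1 → CONVERGES

Converges (p = 7/6 > 1)


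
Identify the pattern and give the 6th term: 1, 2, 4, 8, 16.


Pattern: geometric (r=2)
Terms: 1, 2, 4, 8, 16
Next term = 32

Next term = 32


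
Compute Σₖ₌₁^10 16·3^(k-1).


Sₙ = 16×(3^10 - 1)/(3 - 1)
= 16×(59049 - 1)/2
= 16×59048/2
= 472384

S_10 = 472384


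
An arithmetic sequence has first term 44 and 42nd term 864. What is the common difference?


d = (aₙ - a₁)/(n-1)
= (864 - 44)/(42-1)
= 820/41 = 20

d = 20


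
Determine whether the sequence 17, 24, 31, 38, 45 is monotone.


Differences: 7, 7, 7, 7
All differences > 0 → strictly INCREASING

Monotonically increasing


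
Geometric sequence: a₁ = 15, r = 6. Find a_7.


aₙ = a₁·r^(n-1)
= 15×6^6
= 15×46656
= 699840

a_7 = 699840


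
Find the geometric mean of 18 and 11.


GM = √(18×11) = √198 = 14.0712

GM = 14.0712


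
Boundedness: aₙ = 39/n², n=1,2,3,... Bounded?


a₁ = 39, a₂ = 39/4, a₃ = 39/9, ...
0 < aₙ ≤ 39 for all n ≥ 1
The sequence IS bounded

Bounded (0 < aₙ ≤ 39)


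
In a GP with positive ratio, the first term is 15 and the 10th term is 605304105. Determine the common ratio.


r^(n-1) = aₙ/a₁
r^9 = 605304105/15 = 40353607
r = 40353607^(1/9)
= 7

r = 7


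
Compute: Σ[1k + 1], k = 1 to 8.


Σ(1k+1) = 1·Σk + 1·n
= 1·36 + 1·8
= 36 + 8 = 44

Σ = 44


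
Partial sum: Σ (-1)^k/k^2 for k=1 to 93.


S = -1 + 1/4 - 1/9 + 1/16 - 1/25 + 1/36 - 1/49 + 1/64 ± ...
= -0.8225
(Full series converges to -π²/12 ≈ -0.8225)

S_93 = -0.8225


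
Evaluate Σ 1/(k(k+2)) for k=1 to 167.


1/(k(k+2)) = (1/2)·(1/k - 1/(k+2)) (partial fractions)
Telescoping: Σ = (1/2)·(1 + 1/2 - 1/168 - 1/169) = 42251/56784

Sum = 42251/56784


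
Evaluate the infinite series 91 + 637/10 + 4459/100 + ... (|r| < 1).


S∞ = a₁/(1-r) = 91/(1 - 7/10)
= 91/(3/10)
= 910/3

S∞ = 910/3


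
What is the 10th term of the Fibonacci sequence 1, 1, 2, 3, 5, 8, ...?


Fibonacci sequence: 1, 1, 2, 3, 5, 8, 13, 21, 34, 55
F(10) = 55

F(10) = 55


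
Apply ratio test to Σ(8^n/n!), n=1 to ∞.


aₙ = 8^n/n!
a_{n+1}/aₙ = 8^(n+1)/(n+1)! × n!/8^n
= 8/(n+1)
L = lim(n→∞) 8/(n+1) = 0
L < 1 → series CONVERGES

Converges (ratio test: L = 0 < 1)


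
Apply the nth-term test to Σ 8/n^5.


lim(n→∞) 8/n^5 = 0
lim aₙ = 0 → nth-term test is INCONCLUSIVE
(Need other tests; this is actually a convergent p-series with p=5 > 1)

Inconclusive (lim aₙ = 0; need another test)


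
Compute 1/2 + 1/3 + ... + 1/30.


Σₖ₌2^30 1/k = 1/2 + 1/3 + 1/4 + ... + 1/30
= 6975593267347/2329089562800
≈ 2.995

Sum = 6975593267347/2329089562800 ≈ 2.995


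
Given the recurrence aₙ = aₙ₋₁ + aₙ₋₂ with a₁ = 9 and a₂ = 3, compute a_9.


Computing iteratively: 9, 3, 12, 15, 27, 42, 69, 111, 180
a_9 = 180

a_9 = 180


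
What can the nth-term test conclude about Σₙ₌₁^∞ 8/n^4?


lim(n→∞) 8/n^4 = 0
lim aₙ = 0 → nth-term test is INCONCLUSIVE
(Need other tests; this is actually a convergent p-series with p=4 > 1)

Inconclusive (lim aₙ = 0; need another test)


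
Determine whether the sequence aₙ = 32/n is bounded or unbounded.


a₁ = 32, a₂ = 32/2, a₃ = 32/3, ...
0 < aₙ ≤ 32 for all n ≥ 1
Lower bound: 0, Upper bound: 32
The sequence IS bounded

Bounded (0 < aₙ ≤ 32)


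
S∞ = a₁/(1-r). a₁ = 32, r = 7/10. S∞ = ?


S∞ = a₁/(1-r) = 32/(1 - 7/10)
= 32/(3/10)
= 320/3

S∞ = 320/3


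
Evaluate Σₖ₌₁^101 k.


n(n+1)/2 = 101×102/2 = 10302/2 = 5151

Σk = 5151


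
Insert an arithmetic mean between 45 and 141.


AM = (45 + 141)/2 = 186/2 = 93

AM = 93


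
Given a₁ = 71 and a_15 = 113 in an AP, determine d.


d = (aₙ - a₁)/(n-1)
= (113 - 71)/(15-1)
= 42/14 = 3

d = 3


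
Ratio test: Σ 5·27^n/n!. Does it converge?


aₙ = 5·27^n/n!
a_{n+1}/aₙ = 27^(n+1)/(n+1)! × n!/27^n  (constant 5 cancels)
= 27/(n+1)
L = lim(n→∞) 27/(n+1) = 0
L < 1 → series CONVERGES

Converges (ratio test: L = 0 < 1)


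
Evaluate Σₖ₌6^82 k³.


Σₖ₌6^82 k³ = [82·83/2]² − [5·6/2]²
= 11580409 − 225 = 11580184

Σk³ = 11580184


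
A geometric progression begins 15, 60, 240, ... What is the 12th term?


aₙ = a₁·r^(n-1)
= 15×4^11
= 15×4194304
= 62914560

a_12 = 62914560


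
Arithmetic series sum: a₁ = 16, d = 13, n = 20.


aₙ = 16 + (20-1)×13 = 263
Sₙ = n(a₁+aₙ)/2 = 20×(16+263)/2
= 20×279/2 = 2790

S_20 = 2790


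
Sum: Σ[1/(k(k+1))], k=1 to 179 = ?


1/(k(k+1)) = 1/k - 1/(k+1) (partial fractions)
Telescoping: Σ = 1 - 1/180 = 179/180

Sum = 179/180


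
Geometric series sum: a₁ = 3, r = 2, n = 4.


Sₙ = 3×(2^4 - 1)/(2 - 1)
= 3×(16 - 1)/1
= 3×15/1
= 45

S_4 = 45


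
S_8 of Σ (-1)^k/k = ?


S = -1 + 1/2 - 1/3 + 1/4 - 1/5 + 1/6 - 1/7 + 1/8
= -0.6345
(Full series converges to -ln(2) ≈ -0.6931)

S_8 = -0.6345


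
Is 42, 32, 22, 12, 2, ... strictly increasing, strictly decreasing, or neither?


Differences: -10, -10, -10, -10
All differences < 0 → strictly DECREASING

Monotonically decreasing
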